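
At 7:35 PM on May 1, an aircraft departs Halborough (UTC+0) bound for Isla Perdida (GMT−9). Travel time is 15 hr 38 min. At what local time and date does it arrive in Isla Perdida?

Halborough is at UTC+0, so departure is already 7:35 PM UTC on May 1.
Add 15 hours 38 minutes travel time → 11:13 AM UTC (May 2).
Isla Perdida is UTC−9:00, so local arrival = 11:13 AM − 9:00 = 2:13 AM on May 2.

2:13 AM on May 2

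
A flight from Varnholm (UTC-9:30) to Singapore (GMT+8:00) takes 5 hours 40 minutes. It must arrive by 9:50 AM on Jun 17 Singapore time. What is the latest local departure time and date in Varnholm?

10:40 AM on Jun 16

Target arrival in UTC: 9:50 AM − 8:00 = 1:50 AM on Jun 17.
Subtract 5 hours 40 minutes → departure 8:10 PM UTC on Jun 16.
Varnholm is UTC−9:30: 8:10 PM − 9:30 = 10:40 AM on Jun 16.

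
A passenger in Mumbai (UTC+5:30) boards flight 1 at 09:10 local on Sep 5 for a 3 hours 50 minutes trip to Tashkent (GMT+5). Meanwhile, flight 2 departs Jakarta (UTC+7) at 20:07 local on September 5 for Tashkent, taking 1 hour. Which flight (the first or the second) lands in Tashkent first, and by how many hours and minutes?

the first, by 6 hours 37 minutes

Flight 1 in UTC: 09:10 − 5:30 = 03:40 on Sep 5.
+3 hours and 50 minutes → arrive 07:30 UTC on Sep 5.
Flight 2 in UTC: 20:07 − 7:00 = 13:07 on Sep 5.
+1 hour → arrive 14:07 UTC on Sep 5.
Flight 1 lands earlier by 6 hours 37 minutes.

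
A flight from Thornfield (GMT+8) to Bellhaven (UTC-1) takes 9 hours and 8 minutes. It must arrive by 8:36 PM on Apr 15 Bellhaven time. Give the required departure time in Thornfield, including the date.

8:28 PM on April 15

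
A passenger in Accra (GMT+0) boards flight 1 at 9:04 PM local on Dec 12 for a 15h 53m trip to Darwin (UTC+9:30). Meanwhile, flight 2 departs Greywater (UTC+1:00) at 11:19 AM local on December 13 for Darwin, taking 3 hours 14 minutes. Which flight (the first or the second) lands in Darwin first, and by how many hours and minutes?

Flight 1 departs at 9:04 PM UTC (Dec 12).
+15 hours and 53 minutes → arrive 12:57 PM UTC on Dec 13.
Flight 2 in UTC: 11:19 AM − 1:00 = 10:19 AM on Dec 13.
+3 hours and 14 minutes → arrive 1:33 PM UTC on Dec 13.
Flight 1 lands earlier by 36 minutes.

the first, by 36 minutes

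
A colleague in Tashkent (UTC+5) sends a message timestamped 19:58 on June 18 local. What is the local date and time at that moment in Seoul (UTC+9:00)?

In UTC: 19:58 − 5:00 = 14:58 on Jun 18.
Seoul is UTC+9:00: 14:58 + 9:00 = 23:58 on Jun 18.

23:58 on June 18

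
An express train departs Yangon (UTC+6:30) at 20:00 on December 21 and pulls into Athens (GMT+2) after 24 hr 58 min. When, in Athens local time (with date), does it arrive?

Athens is 4:30 behind Yangon.
After 24 hours and 58 minutes it is 20:58 (Dec 22) in Yangon.
Shift by the zone difference: 20:58 − 4:30 = 16:28 on Dec 22 in Athens.

16:28 on Dec 22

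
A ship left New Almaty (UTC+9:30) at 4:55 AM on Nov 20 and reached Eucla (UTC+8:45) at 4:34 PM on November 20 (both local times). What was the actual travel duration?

Departure in UTC: 4:55 AM − 9:30 = 7:25 PM on Nov 19.
Arrival in UTC: 4:34 PM − 8:45 = 7:49 AM on Nov 20.
Elapsed = 7:49 AM − 7:25 PM (+1 day) = 12 hours 24 minutes.

12 hours 24 minutes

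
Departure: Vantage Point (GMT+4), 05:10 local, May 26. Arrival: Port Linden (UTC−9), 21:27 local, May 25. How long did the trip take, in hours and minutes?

Departure in UTC: 05:10 − 4:00 = 01:10 on May 26.
Arrival in UTC: 21:27 + 9:00 = 06:27 on May 26.
Elapsed = 06:27 − 01:10 = 5 hours 17 minutes.

5 hours 17 minutes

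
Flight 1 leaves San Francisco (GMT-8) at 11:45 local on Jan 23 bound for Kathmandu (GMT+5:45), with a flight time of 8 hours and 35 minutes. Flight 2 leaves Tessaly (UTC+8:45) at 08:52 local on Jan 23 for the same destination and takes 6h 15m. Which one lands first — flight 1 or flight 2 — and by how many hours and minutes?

Flight 1 in UTC: 11:45 + 8:00 = 19:45 on Jan 23.
+8 hours and 35 minutes → arrive 04:20 UTC on Jan 24.
Flight 2 in UTC: 08:52 − 8:45 = 00:07 on Jan 23.
+6 hours 15 minutes → arrive 06:22 UTC on Jan 23.
Flight 2 lands earlier by 21 hours 58 minutes.

the second, by 21 hours 58 minutes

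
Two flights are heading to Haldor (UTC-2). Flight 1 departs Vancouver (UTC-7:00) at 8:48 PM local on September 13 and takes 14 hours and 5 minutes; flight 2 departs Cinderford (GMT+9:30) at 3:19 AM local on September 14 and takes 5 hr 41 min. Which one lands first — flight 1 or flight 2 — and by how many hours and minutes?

the second, by 18 hours 23 minutes

Flight 1 in UTC: 8:48 PM + 7:00 = 3:48 AM on Sep 14.
+14 hours 5 minutes → arrive 5:53 PM UTC on Sep 14.
Flight 2 in UTC: 3:19 AM − 9:30 = 5:49 PM on Sep 13.
+5 hours and 41 minutes → arrive 11:30 PM UTC on Sep 13.
Flight 2 lands earlier by 18 hours 23 minutes.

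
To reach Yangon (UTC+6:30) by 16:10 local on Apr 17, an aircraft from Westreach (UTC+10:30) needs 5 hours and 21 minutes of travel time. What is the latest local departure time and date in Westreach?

Target arrival in UTC: 16:10 − 6:30 = 09:40 on Apr 17.
Subtract 5 hours 21 minutes → departure 04:19 UTC on Apr 17.
Westreach is UTC+10:30: 04:19 + 10:30 = 14:49 on Apr 17.

14:49 on April 17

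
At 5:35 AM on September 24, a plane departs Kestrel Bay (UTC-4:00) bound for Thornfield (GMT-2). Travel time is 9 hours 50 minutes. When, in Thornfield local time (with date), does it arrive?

Convert departure to UTC: 5:35 AM + 4:00 = 9:35 AM UTC on Sep 24.
Add 9 hours and 50 minutes travel time → 7:25 PM UTC.
Thornfield is UTC−2:00, so local arrival = 7:25 PM − 2:00 = 5:25 PM on Sep 24.

5:25 PM on September 24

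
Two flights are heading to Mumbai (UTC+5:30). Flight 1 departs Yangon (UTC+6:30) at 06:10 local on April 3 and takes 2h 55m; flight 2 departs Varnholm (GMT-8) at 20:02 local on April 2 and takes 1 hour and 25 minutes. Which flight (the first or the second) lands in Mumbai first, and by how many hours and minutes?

the first, by 2 hours 52 minutes

Flight 1 in UTC: 06:10 − 6:30 = 23:40 on Apr 2.
+2 hours 55 minutes → arrive 02:35 UTC on Apr 3.
Flight 2 in UTC: 20:02 + 8:00 = 04:02 on Apr 3.
+1 hour 25 minutes → arrive 05:27 UTC on Apr 3.
Flight 1 lands earlier by 2 hours 52 minutes.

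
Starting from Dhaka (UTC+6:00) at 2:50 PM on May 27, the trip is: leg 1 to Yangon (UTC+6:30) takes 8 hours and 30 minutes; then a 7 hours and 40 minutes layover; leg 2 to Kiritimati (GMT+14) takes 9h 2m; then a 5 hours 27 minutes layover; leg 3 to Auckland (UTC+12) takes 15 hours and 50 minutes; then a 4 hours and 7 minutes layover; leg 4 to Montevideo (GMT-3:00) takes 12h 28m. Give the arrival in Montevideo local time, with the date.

Convert departure to UTC: 2:50 PM − 6:00 = 8:50 AM UTC on May 27.
Add 8 hours and 30 minutes leg 1 → 5:20 PM UTC.
Add 7 hours 40 minutes layover in Yangon → 1:00 AM UTC (May 28).
Add 9 hours 2 minutes leg 2 → 10:02 AM UTC.
Add 5 hours and 27 minutes layover in Kiritimati → 3:29 PM UTC.
Add 15 hours and 50 minutes leg 3 → 7:19 AM UTC (May 29).
Add 4 hours and 7 minutes layover in Auckland → 11:26 AM UTC.
Add 12 hours and 28 minutes leg 4 → 11:54 PM UTC.
Montevideo is UTC−3:00, so local arrival = 11:54 PM − 3:00 = 8:54 PM on May 29.

8:54 PM on May 29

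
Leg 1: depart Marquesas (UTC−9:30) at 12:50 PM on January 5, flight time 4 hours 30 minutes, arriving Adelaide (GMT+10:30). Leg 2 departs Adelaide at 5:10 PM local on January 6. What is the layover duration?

Convert departure to UTC: 12:50 PM + 9:30 = 10:20 PM UTC on Jan 5.
Add 4 hours 30 minutes flight time → 2:50 AM UTC (Jan 6).
Adelaide is UTC+10:30, so local arrival = 2:50 AM + 10:30 = 1:20 PM on Jan 6.
Layover = 5:10 PM − 1:20 PM = 3 hours 50 minutes.

3 hours 50 minutes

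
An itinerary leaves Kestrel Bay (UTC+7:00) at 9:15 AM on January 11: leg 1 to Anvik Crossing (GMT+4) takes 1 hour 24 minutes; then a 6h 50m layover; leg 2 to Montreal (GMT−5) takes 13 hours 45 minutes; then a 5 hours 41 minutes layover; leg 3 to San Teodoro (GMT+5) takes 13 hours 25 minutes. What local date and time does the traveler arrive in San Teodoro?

Convert departure to UTC: 9:15 AM − 7:00 = 2:15 AM UTC on Jan 11.
Add 1 hour and 24 minutes leg 1 → 3:39 AM UTC.
Add 6 hours 50 minutes layover in Anvik Crossing → 10:29 AM UTC.
Add 13 hours 45 minutes leg 2 → 12:14 AM UTC (Jan 12).
Add 5 hours 41 minutes layover in Montreal → 5:55 AM UTC.
Add 13 hours and 25 minutes leg 3 → 7:20 PM UTC.
San Teodoro is UTC+5:00, so local arrival = 7:20 PM + 5:00 = 12:20 AM on Jan 13.

12:20 AM on Jan 13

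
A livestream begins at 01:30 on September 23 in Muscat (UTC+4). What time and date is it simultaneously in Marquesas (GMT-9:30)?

In UTC: 01:30 − 4:00 = 21:30 on Sep 22.
Marquesas is UTC−9:30: 21:30 − 9:30 = 12:00 on Sep 22.

12:00 on Sep 22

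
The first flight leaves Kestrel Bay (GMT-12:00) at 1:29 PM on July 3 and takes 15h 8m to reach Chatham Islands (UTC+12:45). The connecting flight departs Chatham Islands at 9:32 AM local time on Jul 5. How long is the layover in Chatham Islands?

Convert departure to UTC: 1:29 PM + 12:00 = 1:29 AM UTC on Jul 4.
Add 15 hours and 8 minutes flight time → 4:37 PM UTC.
Chatham Islands is UTC+12:45, so local arrival = 4:37 PM + 12:45 = 5:22 AM on Jul 5.
Layover = 9:32 AM − 5:22 AM = 4 hours 10 minutes.

4 hours 10 minutes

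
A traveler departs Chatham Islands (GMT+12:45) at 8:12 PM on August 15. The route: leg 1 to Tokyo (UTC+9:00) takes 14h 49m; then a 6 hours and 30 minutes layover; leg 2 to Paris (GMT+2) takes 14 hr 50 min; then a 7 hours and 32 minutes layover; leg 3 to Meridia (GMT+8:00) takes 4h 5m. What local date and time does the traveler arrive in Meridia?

Convert departure to UTC: 8:12 PM − 12:45 = 7:27 AM UTC on Aug 15.
Add 14 hours and 49 minutes leg 1 → 10:16 PM UTC.
Add 6 hours 30 minutes layover in Tokyo → 4:46 AM UTC (Aug 16).
Add 14 hours and 50 minutes leg 2 → 7:36 PM UTC.
Add 7 hours 32 minutes layover in Paris → 3:08 AM UTC (Aug 17).
Add 4 hours 5 minutes leg 3 → 7:13 AM UTC.
Meridia is UTC+8:00, so local arrival = 7:13 AM + 8:00 = 3:13 PM on Aug 17.

3:13 PM on August 17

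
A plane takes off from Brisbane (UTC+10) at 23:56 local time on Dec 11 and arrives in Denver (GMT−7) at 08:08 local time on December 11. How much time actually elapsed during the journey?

1 hour 12 minutes

Denver is 17:00 behind Brisbane.
Clock-face elapsed time (ignoring zones) is −15 hours 48 minutes.
Actual elapsed = −15 hours 48 minutes + 17:00 = 1 hour 12 minutes.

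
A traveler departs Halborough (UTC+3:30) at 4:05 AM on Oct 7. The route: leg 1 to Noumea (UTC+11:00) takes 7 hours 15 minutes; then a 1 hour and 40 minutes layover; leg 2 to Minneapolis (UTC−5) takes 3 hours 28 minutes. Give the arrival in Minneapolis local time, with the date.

Convert departure to UTC: 4:05 AM − 3:30 = 12:35 AM UTC on Oct 7.
Add 7 hours 15 minutes leg 1 → 7:50 AM UTC.
Add 1 hour 40 minutes layover in Noumea → 9:30 AM UTC.
Add 3 hours 28 minutes leg 2 → 12:58 PM UTC.
Minneapolis is UTC−5:00, so local arrival = 12:58 PM − 5:00 = 7:58 AM on Oct 7.

7:58 AM on October 7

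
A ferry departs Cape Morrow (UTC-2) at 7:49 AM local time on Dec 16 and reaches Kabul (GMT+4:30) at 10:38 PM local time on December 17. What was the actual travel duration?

32 hours 19 minutes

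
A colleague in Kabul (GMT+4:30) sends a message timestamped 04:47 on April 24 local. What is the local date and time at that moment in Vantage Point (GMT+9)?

In UTC: 04:47 − 4:30 = 00:17 on Apr 24.
Vantage Point is UTC+9:00: 00:17 + 9:00 = 09:17 on Apr 24.

09:17 on April 24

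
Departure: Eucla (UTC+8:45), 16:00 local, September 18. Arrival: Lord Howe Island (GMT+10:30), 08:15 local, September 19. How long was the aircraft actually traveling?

Departure in UTC: 16:00 − 8:45 = 07:15 on Sep 18.
Arrival in UTC: 08:15 − 10:30 = 21:45 on Sep 18.
Elapsed = 21:45 − 07:15 = 14 hours 30 minutes.

14 hours 30 minutes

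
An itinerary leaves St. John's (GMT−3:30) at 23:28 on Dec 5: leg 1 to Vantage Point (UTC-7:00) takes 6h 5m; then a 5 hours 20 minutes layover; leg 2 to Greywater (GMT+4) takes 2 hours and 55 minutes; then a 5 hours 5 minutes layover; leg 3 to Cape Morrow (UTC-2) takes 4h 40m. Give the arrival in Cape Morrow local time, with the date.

01:03 on December 7

Convert departure to UTC: 23:28 + 3:30 = 02:58 UTC on Dec 6.
Add 6 hours and 5 minutes leg 1 → 09:03 UTC.
Add 5 hours and 20 minutes layover in Vantage Point → 14:23 UTC.
Add 2 hours 55 minutes leg 2 → 17:18 UTC.
Add 5 hours 5 minutes layover in Greywater → 22:23 UTC.
Add 4 hours and 40 minutes leg 3 → 03:03 UTC (Dec 7).
Cape Morrow is UTC−2:00, so local arrival = 03:03 − 2:00 = 01:03 on Dec 7.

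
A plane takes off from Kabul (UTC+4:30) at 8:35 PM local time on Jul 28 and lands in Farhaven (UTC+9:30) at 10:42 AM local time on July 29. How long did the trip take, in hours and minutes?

9 hours 7 minutes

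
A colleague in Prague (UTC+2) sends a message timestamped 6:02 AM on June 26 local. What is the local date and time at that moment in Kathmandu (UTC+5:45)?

9:47 AM on June 26

In UTC: 6:02 AM − 2:00 = 4:02 AM on Jun 26.
Kathmandu is UTC+5:45: 4:02 AM + 5:45 = 9:47 AM on Jun 26.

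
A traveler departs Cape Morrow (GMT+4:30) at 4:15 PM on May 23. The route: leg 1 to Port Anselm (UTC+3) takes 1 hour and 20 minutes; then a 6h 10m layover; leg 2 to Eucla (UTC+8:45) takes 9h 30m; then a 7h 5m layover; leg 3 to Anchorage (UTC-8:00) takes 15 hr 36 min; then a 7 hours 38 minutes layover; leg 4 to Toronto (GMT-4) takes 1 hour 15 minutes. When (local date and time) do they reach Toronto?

8:19 AM on May 25

Convert departure to UTC: 4:15 PM − 4:30 = 11:45 AM UTC on May 23.
Add 1 hour 20 minutes leg 1 → 1:05 PM UTC.
Add 6 hours 10 minutes layover in Port Anselm → 7:15 PM UTC.
Add 9 hours 30 minutes leg 2 → 4:45 AM UTC (May 24).
Add 7 hours 5 minutes layover in Eucla → 11:50 AM UTC.
Add 15 hours and 36 minutes leg 3 → 3:26 AM UTC (May 25).
Add 7 hours 38 minutes layover in Anchorage → 11:04 AM UTC.
Add 1 hour and 15 minutes leg 4 → 12:19 PM UTC.
Toronto is UTC−4:00, so local arrival = 12:19 PM − 4:00 = 8:19 AM on May 25.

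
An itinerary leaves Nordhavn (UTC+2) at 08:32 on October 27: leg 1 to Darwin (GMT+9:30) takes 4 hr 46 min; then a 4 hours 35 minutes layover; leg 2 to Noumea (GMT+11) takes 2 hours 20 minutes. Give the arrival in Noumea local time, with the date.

05:13 on October 28

Convert departure to UTC: 08:32 − 2:00 = 06:32 UTC on Oct 27.
Add 4 hours 46 minutes leg 1 → 11:18 UTC.
Add 4 hours and 35 minutes layover in Darwin → 15:53 UTC.
Add 2 hours 20 minutes leg 2 → 18:13 UTC.
Noumea is UTC+11:00, so local arrival = 18:13 + 11:00 = 05:13 on Oct 28.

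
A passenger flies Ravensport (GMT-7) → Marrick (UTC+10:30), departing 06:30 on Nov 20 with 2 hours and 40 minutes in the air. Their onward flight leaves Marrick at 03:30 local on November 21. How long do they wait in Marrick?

Convert departure to UTC: 06:30 + 7:00 = 13:30 UTC on Nov 20.
Add 2 hours 40 minutes flight time → 16:10 UTC.
Marrick is UTC+10:30, so local arrival = 16:10 + 10:30 = 02:40 on Nov 21.
Layover = 03:30 − 02:40 = 50 minutes.

50 minutes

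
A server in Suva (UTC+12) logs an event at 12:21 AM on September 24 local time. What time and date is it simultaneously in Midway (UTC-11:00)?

1:21 AM on Sep 23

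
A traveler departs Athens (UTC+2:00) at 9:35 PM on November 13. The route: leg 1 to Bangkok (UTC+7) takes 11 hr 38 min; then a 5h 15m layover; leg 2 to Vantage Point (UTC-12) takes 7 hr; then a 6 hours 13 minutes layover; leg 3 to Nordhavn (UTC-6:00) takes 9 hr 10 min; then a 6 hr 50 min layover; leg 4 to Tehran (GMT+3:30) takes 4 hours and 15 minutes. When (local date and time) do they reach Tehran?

1:26 AM on Nov 16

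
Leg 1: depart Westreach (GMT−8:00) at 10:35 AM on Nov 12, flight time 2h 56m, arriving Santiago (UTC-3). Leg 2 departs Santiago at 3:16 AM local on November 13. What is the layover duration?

8 hours 45 minutes

Convert departure to UTC: 10:35 AM + 8:00 = 6:35 PM UTC on Nov 12.
Add 2 hours and 56 minutes flight time → 9:31 PM UTC.
Santiago is UTC−3:00, so local arrival = 9:31 PM − 3:00 = 6:31 PM on Nov 12.
Layover = 3:16 AM − 6:31 PM (+1 day) = 8 hours 45 minutes.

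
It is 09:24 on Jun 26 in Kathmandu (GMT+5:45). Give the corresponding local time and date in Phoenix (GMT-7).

20:39 on Jun 25

In UTC: 09:24 − 5:45 = 03:39 on Jun 26.
Phoenix is UTC−7:00: 03:39 − 7:00 = 20:39 on Jun 25.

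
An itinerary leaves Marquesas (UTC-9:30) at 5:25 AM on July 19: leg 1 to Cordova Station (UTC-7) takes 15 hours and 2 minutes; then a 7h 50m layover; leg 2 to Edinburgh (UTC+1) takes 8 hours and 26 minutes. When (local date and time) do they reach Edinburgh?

Convert departure to UTC: 5:25 AM + 9:30 = 2:55 PM UTC on Jul 19.
Add 15 hours 2 minutes leg 1 → 5:57 AM UTC (Jul 20).
Add 7 hours 50 minutes layover in Cordova Station → 1:47 PM UTC.
Add 8 hours and 26 minutes leg 2 → 10:13 PM UTC.
Edinburgh is UTC+1:00, so local arrival = 10:13 PM + 1:00 = 11:13 PM on Jul 20.

11:13 PM on July 20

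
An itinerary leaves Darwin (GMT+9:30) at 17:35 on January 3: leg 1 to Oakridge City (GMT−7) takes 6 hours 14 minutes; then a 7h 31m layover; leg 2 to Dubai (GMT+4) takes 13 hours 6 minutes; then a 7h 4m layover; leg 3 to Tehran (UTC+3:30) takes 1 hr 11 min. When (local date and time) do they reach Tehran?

22:41 on January 4

Convert departure to UTC: 17:35 − 9:30 = 08:05 UTC on Jan 3.
Add 6 hours and 14 minutes leg 1 → 14:19 UTC.
Add 7 hours and 31 minutes layover in Oakridge City → 21:50 UTC.
Add 13 hours 6 minutes leg 2 → 10:56 UTC (Jan 4).
Add 7 hours 4 minutes layover in Dubai → 18:00 UTC.
Add 1 hour and 11 minutes leg 3 → 19:11 UTC.
Tehran is UTC+3:30, so local arrival = 19:11 + 3:30 = 22:41 on Jan 4.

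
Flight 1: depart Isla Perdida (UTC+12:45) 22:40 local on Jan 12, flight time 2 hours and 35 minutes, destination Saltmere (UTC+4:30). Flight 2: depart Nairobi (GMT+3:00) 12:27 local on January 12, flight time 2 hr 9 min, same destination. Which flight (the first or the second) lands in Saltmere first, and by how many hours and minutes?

the second, by 54 minutes

Flight 1 in UTC: 22:40 − 12:45 = 09:55 on Jan 12.
+2 hours 35 minutes → arrive 12:30 UTC on Jan 12.
Flight 2 in UTC: 12:27 − 3:00 = 09:27 on Jan 12.
+2 hours 9 minutes → arrive 11:36 UTC on Jan 12.
Flight 2 lands earlier by 54 minutes.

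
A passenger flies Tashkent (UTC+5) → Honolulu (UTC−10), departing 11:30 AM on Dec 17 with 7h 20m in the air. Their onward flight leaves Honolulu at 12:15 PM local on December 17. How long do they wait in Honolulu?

8 hours 25 minutes

Convert departure to UTC: 11:30 AM − 5:00 = 6:30 AM UTC on Dec 17.
Add 7 hours 20 minutes flight time → 1:50 PM UTC.
Honolulu is UTC−10:00, so local arrival = 1:50 PM − 10:00 = 3:50 AM on Dec 17.
Layover = 12:15 PM − 3:50 AM = 8 hours 25 minutes.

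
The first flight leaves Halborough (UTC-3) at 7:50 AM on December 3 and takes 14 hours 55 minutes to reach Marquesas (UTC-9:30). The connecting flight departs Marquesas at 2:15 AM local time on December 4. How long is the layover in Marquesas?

10 hours

Convert departure to UTC: 7:50 AM + 3:00 = 10:50 AM UTC on Dec 3.
Add 14 hours and 55 minutes flight time → 1:45 AM UTC (Dec 4).
Marquesas is UTC−9:30, so local arrival = 1:45 AM − 9:30 = 4:15 PM on Dec 3.
Layover = 2:15 AM − 4:15 PM (+1 day) = 10 hours.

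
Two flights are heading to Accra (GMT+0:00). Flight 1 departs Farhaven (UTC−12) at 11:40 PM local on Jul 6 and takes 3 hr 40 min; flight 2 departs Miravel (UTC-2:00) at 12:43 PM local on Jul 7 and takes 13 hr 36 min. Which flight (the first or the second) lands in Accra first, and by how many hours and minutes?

the first, by 12 hours 59 minutes

Flight 1 in UTC: 11:40 PM + 12:00 = 11:40 AM on Jul 7.
+3 hours and 40 minutes → arrive 3:20 PM UTC on Jul 7.
Flight 2 in UTC: 12:43 PM + 2:00 = 2:43 PM on Jul 7.
+13 hours and 36 minutes → arrive 4:19 AM UTC on Jul 8.
Flight 1 lands earlier by 12 hours 59 minutes.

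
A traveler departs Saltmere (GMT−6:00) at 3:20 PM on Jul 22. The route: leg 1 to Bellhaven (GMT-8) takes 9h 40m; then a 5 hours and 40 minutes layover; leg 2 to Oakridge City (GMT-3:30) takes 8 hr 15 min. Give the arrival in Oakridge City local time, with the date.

Convert departure to UTC: 3:20 PM + 6:00 = 9:20 PM UTC on Jul 22.
Add 9 hours and 40 minutes leg 1 → 7:00 AM UTC (Jul 23).
Add 5 hours and 40 minutes layover in Bellhaven → 12:40 PM UTC.
Add 8 hours 15 minutes leg 2 → 8:55 PM UTC.
Oakridge City is UTC−3:30, so local arrival = 8:55 PM − 3:30 = 5:25 PM on Jul 23.

5:25 PM on Jul 23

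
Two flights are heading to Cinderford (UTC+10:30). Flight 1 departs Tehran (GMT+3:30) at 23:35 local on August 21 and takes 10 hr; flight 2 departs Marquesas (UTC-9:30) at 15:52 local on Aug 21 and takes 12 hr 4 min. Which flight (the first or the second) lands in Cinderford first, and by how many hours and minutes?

the first, by 7 hours 21 minutes

Flight 1 in UTC: 23:35 − 3:30 = 20:05 on Aug 21.
+10 hours → arrive 06:05 UTC on Aug 22.
Flight 2 in UTC: 15:52 + 9:30 = 01:22 on Aug 22.
+12 hours 4 minutes → arrive 13:26 UTC on Aug 22.
Flight 1 lands earlier by 7 hours 21 minutes.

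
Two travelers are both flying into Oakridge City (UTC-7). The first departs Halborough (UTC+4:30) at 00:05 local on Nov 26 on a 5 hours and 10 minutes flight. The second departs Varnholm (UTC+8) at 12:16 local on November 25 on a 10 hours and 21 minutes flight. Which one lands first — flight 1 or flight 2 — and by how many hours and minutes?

the second, by 10 hours 8 minutes

Flight 1 in UTC: 00:05 − 4:30 = 19:35 on Nov 25.
+5 hours and 10 minutes → arrive 00:45 UTC on Nov 26.
Flight 2 in UTC: 12:16 − 8:00 = 04:16 on Nov 25.
+10 hours 21 minutes → arrive 14:37 UTC on Nov 25.
Flight 2 lands earlier by 10 hours 8 minutes.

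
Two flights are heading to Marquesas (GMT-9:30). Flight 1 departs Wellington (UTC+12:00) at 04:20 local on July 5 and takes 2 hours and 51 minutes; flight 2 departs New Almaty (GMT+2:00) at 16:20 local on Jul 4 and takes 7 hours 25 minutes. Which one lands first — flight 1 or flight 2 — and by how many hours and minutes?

Flight 1 in UTC: 04:20 − 12:00 = 16:20 on Jul 4.
+2 hours 51 minutes → arrive 19:11 UTC on Jul 4.
Flight 2 in UTC: 16:20 − 2:00 = 14:20 on Jul 4.
+7 hours and 25 minutes → arrive 21:45 UTC on Jul 4.
Flight 1 lands earlier by 2 hours 34 minutes.

the first, by 2 hours 34 minutes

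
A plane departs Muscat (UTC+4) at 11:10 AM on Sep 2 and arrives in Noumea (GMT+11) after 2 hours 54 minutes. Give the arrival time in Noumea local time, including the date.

Convert departure to UTC: 11:10 AM − 4:00 = 7:10 AM UTC on Sep 2.
Add 2 hours and 54 minutes travel time → 10:04 AM UTC.
Noumea is UTC+11:00, so local arrival = 10:04 AM + 11:00 = 9:04 PM on Sep 2.

9:04 PM on Sep 2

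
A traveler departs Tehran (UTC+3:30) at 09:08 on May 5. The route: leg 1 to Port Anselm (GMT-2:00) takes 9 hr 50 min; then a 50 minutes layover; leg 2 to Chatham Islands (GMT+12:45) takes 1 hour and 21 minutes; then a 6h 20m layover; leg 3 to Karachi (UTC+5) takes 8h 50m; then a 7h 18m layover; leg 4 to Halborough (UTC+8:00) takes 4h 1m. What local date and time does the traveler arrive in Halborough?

04:08 on May 7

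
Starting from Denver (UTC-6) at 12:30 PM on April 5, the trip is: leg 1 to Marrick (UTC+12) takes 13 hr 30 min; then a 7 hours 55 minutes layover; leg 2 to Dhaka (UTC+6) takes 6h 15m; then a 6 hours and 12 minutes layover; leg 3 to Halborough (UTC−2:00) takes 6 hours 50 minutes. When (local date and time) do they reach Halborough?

9:12 AM on Apr 7

Convert departure to UTC: 12:30 PM + 6:00 = 6:30 PM UTC on Apr 5.
Add 13 hours and 30 minutes leg 1 → 8:00 AM UTC (Apr 6).
Add 7 hours and 55 minutes layover in Marrick → 3:55 PM UTC.
Add 6 hours and 15 minutes leg 2 → 10:10 PM UTC.
Add 6 hours and 12 minutes layover in Dhaka → 4:22 AM UTC (Apr 7).
Add 6 hours and 50 minutes leg 3 → 11:12 AM UTC.
Halborough is UTC−2:00, so local arrival = 11:12 AM − 2:00 = 9:12 AM on Apr 7.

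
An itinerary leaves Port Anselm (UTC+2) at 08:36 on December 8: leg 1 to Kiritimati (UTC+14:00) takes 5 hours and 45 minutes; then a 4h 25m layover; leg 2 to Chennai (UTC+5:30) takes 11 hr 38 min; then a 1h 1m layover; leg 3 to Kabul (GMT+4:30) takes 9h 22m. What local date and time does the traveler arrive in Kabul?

19:17 on December 9

Convert departure to UTC: 08:36 − 2:00 = 06:36 UTC on Dec 8.
Add 5 hours and 45 minutes leg 1 → 12:21 UTC.
Add 4 hours and 25 minutes layover in Kiritimati → 16:46 UTC.
Add 11 hours 38 minutes leg 2 → 04:24 UTC (Dec 9).
Add 1 hour and 1 minute layover in Chennai → 05:25 UTC.
Add 9 hours 22 minutes leg 3 → 14:47 UTC.
Kabul is UTC+4:30, so local arrival = 14:47 + 4:30 = 19:17 on Dec 9.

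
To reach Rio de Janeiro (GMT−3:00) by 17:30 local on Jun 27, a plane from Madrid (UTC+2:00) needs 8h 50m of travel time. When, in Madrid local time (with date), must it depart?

Target arrival in UTC: 17:30 + 3:00 = 20:30 on Jun 27.
Subtract 8 hours and 50 minutes → departure 11:40 UTC on Jun 27.
Madrid is UTC+2:00: 11:40 + 2:00 = 13:40 on Jun 27.

13:40 on Jun 27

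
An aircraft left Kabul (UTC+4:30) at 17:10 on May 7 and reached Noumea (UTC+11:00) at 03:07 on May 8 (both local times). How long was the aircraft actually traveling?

3 hours 27 minutes

Departure in UTC: 17:10 − 4:30 = 12:40 on May 7.
Arrival in UTC: 03:07 − 11:00 = 16:07 on May 7.
Elapsed = 16:07 − 12:40 = 3 hours 27 minutes.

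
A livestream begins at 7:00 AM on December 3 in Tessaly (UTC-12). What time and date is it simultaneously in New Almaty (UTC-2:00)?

In UTC: 7:00 AM + 12:00 = 7:00 PM on Dec 3.
New Almaty is UTC−2:00: 7:00 PM − 2:00 = 5:00 PM on Dec 3.

5:00 PM on December 3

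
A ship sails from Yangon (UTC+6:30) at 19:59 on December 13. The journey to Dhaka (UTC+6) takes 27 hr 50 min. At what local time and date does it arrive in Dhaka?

23:19 on December 14

Convert departure to UTC: 19:59 − 6:30 = 13:29 UTC on Dec 13.
Add 27 hours and 50 minutes travel time → 17:19 UTC (Dec 14).
Dhaka is UTC+6:00, so local arrival = 17:19 + 6:00 = 23:19 on Dec 14.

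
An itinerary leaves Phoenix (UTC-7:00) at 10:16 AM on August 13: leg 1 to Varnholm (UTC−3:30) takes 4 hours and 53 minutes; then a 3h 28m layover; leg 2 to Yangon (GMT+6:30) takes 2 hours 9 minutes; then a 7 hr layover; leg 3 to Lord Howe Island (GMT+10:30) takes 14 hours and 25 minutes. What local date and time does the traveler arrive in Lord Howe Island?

11:41 AM on Aug 15

Convert departure to UTC: 10:16 AM + 7:00 = 5:16 PM UTC on Aug 13.
Add 4 hours and 53 minutes leg 1 → 10:09 PM UTC.
Add 3 hours 28 minutes layover in Varnholm → 1:37 AM UTC (Aug 14).
Add 2 hours and 9 minutes leg 2 → 3:46 AM UTC.
Add 7 hours layover in Yangon → 10:46 AM UTC.
Add 14 hours and 25 minutes leg 3 → 1:11 AM UTC (Aug 15).
Lord Howe Island is UTC+10:30, so local arrival = 1:11 AM + 10:30 = 11:41 AM on Aug 15.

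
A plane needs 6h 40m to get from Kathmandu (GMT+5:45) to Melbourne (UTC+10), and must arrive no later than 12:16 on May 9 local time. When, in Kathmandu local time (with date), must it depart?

01:21 on May 9

Target arrival in UTC: 12:16 − 10:00 = 02:16 on May 9.
Subtract 6 hours and 40 minutes → departure 19:36 UTC on May 8.
Kathmandu is UTC+5:45: 19:36 + 5:45 = 01:21 on May 9.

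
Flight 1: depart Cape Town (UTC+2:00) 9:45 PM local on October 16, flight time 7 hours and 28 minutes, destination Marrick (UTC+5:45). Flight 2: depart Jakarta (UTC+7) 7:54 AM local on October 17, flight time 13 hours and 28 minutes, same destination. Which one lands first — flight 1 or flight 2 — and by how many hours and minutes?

Flight 1 in UTC: 9:45 PM − 2:00 = 7:45 PM on Oct 16.
+7 hours 28 minutes → arrive 3:13 AM UTC on Oct 17.
Flight 2 in UTC: 7:54 AM − 7:00 = 12:54 AM on Oct 17.
+13 hours 28 minutes → arrive 2:22 PM UTC on Oct 17.
Flight 1 lands earlier by 11 hours 9 minutes.

the first, by 11 hours 9 minutes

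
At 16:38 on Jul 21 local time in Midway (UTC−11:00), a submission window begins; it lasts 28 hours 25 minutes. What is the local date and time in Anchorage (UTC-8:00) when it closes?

Anchorage is 3:00 ahead of Midway.
After 28 hours 25 minutes it is 21:03 (Jul 22) in Midway.
Shift by the zone difference: 21:03 + 3:00 = 00:03 on Jul 23 in Anchorage.

00:03 on July 23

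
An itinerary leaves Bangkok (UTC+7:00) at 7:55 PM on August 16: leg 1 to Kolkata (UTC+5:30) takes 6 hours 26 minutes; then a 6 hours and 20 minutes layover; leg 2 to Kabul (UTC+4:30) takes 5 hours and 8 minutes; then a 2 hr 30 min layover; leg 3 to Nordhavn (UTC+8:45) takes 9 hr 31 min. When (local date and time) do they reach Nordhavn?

3:35 AM on August 18

Convert departure to UTC: 7:55 PM − 7:00 = 12:55 PM UTC on Aug 16.
Add 6 hours and 26 minutes leg 1 → 7:21 PM UTC.
Add 6 hours and 20 minutes layover in Kolkata → 1:41 AM UTC (Aug 17).
Add 5 hours and 8 minutes leg 2 → 6:49 AM UTC.
Add 2 hours and 30 minutes layover in Kabul → 9:19 AM UTC.
Add 9 hours 31 minutes leg 3 → 6:50 PM UTC.
Nordhavn is UTC+8:45, so local arrival = 6:50 PM + 8:45 = 3:35 AM on Aug 18.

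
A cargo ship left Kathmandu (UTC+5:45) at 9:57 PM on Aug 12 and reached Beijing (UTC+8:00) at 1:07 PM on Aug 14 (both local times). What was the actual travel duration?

Departure in UTC: 9:57 PM − 5:45 = 4:12 PM on Aug 12.
Arrival in UTC: 1:07 PM − 8:00 = 5:07 AM on Aug 14.
Elapsed = 5:07 AM − 4:12 PM (+2 days) = 36 hours 55 minutes.

36 hours 55 minutes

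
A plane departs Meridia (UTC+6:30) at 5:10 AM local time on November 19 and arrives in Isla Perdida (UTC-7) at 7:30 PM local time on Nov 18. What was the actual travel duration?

Isla Perdida is 13:30 behind Meridia.
Clock-face elapsed time (ignoring zones) is −9 hours 40 minutes.
Actual elapsed = −9 hours 40 minutes + 13:30 = 3 hours 50 minutes.

3 hours 50 minutes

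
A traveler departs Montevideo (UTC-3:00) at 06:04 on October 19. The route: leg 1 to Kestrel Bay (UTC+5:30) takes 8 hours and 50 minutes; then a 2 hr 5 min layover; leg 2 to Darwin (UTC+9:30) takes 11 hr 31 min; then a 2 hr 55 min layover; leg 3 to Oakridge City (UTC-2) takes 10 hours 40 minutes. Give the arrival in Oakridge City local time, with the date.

19:05 on October 20

Convert departure to UTC: 06:04 + 3:00 = 09:04 UTC on Oct 19.
Add 8 hours 50 minutes leg 1 → 17:54 UTC.
Add 2 hours 5 minutes layover in Kestrel Bay → 19:59 UTC.
Add 11 hours 31 minutes leg 2 → 07:30 UTC (Oct 20).
Add 2 hours 55 minutes layover in Darwin → 10:25 UTC.
Add 10 hours and 40 minutes leg 3 → 21:05 UTC.
Oakridge City is UTC−2:00, so local arrival = 21:05 − 2:00 = 19:05 on Oct 20.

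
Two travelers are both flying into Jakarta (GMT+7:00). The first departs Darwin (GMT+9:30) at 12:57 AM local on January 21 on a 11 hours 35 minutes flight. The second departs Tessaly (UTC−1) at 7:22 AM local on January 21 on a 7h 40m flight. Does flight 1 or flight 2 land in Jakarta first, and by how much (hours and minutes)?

Flight 1 in UTC: 12:57 AM − 9:30 = 3:27 PM on Jan 20.
+11 hours 35 minutes → arrive 3:02 AM UTC on Jan 21.
Flight 2 in UTC: 7:22 AM + 1:00 = 8:22 AM on Jan 21.
+7 hours 40 minutes → arrive 4:02 PM UTC on Jan 21.
Flight 1 lands earlier by 13 hours.

the first, by 13 hours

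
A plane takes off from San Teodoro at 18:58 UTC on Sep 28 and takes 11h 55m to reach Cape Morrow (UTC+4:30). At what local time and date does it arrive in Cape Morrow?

Departure is given in UTC: 18:58 on Sep 28.
Add 11 hours and 55 minutes → 06:53 UTC (Sep 29).
Cape Morrow is UTC+4:30: 06:53 + 4:30 = 11:23 on Sep 29.

11:23 on Sep 29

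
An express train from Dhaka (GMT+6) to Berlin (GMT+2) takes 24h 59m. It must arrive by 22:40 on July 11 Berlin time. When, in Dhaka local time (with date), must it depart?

01:41 on Jul 11

Target arrival in UTC: 22:40 − 2:00 = 20:40 on Jul 11.
Subtract 24 hours 59 minutes → departure 19:41 UTC on Jul 10.
Dhaka is UTC+6:00: 19:41 + 6:00 = 01:41 on Jul 11.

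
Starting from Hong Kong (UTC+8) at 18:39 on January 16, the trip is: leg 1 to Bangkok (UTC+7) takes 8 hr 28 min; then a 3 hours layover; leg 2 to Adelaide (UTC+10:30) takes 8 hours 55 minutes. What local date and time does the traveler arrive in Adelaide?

17:32 on Jan 17

Convert departure to UTC: 18:39 − 8:00 = 10:39 UTC on Jan 16.
Add 8 hours 28 minutes leg 1 → 19:07 UTC.
Add 3 hours layover in Bangkok → 22:07 UTC.
Add 8 hours 55 minutes leg 2 → 07:02 UTC (Jan 17).
Adelaide is UTC+10:30, so local arrival = 07:02 + 10:30 = 17:32 on Jan 17.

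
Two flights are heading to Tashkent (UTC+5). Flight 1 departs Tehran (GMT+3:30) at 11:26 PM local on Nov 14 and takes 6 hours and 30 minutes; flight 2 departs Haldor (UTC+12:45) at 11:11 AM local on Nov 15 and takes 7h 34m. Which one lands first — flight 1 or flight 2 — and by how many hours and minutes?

the first, by 3 hours 34 minutes

Flight 1 in UTC: 11:26 PM − 3:30 = 7:56 PM on Nov 14.
+6 hours and 30 minutes → arrive 2:26 AM UTC on Nov 15.
Flight 2 in UTC: 11:11 AM − 12:45 = 10:26 PM on Nov 14.
+7 hours 34 minutes → arrive 6:00 AM UTC on Nov 15.
Flight 1 lands earlier by 3 hours 34 minutes.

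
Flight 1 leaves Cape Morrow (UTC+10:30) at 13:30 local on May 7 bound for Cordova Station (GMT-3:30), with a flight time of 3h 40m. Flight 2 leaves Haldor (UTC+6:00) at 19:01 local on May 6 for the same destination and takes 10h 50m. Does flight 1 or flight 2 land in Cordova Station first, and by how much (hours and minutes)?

Flight 1 in UTC: 13:30 − 10:30 = 03:00 on May 7.
+3 hours 40 minutes → arrive 06:40 UTC on May 7.
Flight 2 in UTC: 19:01 − 6:00 = 13:01 on May 6.
+10 hours 50 minutes → arrive 23:51 UTC on May 6.
Flight 2 lands earlier by 6 hours 49 minutes.

the second, by 6 hours 49 minutes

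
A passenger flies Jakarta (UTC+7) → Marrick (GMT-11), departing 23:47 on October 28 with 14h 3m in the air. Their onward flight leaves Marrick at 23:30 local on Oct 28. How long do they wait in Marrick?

Convert departure to UTC: 23:47 − 7:00 = 16:47 UTC on Oct 28.
Add 14 hours and 3 minutes flight time → 06:50 UTC (Oct 29).
Marrick is UTC−11:00, so local arrival = 06:50 − 11:00 = 19:50 on Oct 28.
Layover = 23:30 − 19:50 = 3 hours 40 minutes.

3 hours 40 minutes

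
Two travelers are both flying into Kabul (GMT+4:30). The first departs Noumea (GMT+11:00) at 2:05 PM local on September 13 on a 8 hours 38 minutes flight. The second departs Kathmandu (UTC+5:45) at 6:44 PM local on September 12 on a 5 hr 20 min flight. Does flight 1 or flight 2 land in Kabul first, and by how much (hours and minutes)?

the second, by 17 hours 24 minutes

Flight 1 in UTC: 2:05 PM − 11:00 = 3:05 AM on Sep 13.
+8 hours and 38 minutes → arrive 11:43 AM UTC on Sep 13.
Flight 2 in UTC: 6:44 PM − 5:45 = 12:59 PM on Sep 12.
+5 hours 20 minutes → arrive 6:19 PM UTC on Sep 12.
Flight 2 lands earlier by 17 hours 24 minutes.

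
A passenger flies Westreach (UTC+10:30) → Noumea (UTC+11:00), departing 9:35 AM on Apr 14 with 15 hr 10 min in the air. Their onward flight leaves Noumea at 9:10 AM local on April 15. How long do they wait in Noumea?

7 hours 55 minutes

Convert departure to UTC: 9:35 AM − 10:30 = 11:05 PM UTC on Apr 13.
Add 15 hours and 10 minutes flight time → 2:15 PM UTC (Apr 14).
Noumea is UTC+11:00, so local arrival = 2:15 PM + 11:00 = 1:15 AM on Apr 15.
Layover = 9:10 AM − 1:15 AM = 7 hours 55 minutes.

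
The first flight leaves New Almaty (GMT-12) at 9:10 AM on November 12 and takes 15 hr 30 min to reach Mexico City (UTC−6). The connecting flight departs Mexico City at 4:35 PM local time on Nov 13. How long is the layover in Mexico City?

Convert departure to UTC: 9:10 AM + 12:00 = 9:10 PM UTC on Nov 12.
Add 15 hours and 30 minutes flight time → 12:40 PM UTC (Nov 13).
Mexico City is UTC−6:00, so local arrival = 12:40 PM − 6:00 = 6:40 AM on Nov 13.
Layover = 4:35 PM − 6:40 AM = 9 hours 55 minutes.

9 hours 55 minutes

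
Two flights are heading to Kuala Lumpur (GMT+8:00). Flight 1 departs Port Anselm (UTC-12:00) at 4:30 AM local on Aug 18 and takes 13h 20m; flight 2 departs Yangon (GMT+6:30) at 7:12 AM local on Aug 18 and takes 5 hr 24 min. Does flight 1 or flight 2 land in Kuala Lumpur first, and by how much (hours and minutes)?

the second, by 23 hours 44 minutes

Flight 1 in UTC: 4:30 AM + 12:00 = 4:30 PM on Aug 18.
+13 hours and 20 minutes → arrive 5:50 AM UTC on Aug 19.
Flight 2 in UTC: 7:12 AM − 6:30 = 12:42 AM on Aug 18.
+5 hours and 24 minutes → arrive 6:06 AM UTC on Aug 18.
Flight 2 lands earlier by 23 hours 44 minutes.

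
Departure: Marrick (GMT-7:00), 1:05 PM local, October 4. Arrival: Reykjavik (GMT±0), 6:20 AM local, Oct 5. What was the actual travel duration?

10 hours 15 minutes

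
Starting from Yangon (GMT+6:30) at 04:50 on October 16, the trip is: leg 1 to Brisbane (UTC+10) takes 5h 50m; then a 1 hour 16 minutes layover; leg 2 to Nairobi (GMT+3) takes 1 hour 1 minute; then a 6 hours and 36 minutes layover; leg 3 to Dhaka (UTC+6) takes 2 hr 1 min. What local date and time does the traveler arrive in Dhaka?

Convert departure to UTC: 04:50 − 6:30 = 22:20 UTC on Oct 15.
Add 5 hours 50 minutes leg 1 → 04:10 UTC (Oct 16).
Add 1 hour 16 minutes layover in Brisbane → 05:26 UTC.
Add 1 hour 1 minute leg 2 → 06:27 UTC.
Add 6 hours and 36 minutes layover in Nairobi → 13:03 UTC.
Add 2 hours 1 minute leg 3 → 15:04 UTC.
Dhaka is UTC+6:00, so local arrival = 15:04 + 6:00 = 21:04 on Oct 16.

21:04 on October 16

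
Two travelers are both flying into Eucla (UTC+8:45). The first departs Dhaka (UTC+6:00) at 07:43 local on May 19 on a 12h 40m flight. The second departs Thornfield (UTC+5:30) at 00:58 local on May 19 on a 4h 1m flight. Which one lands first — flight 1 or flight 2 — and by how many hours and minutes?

the second, by 14 hours 54 minutes

Flight 1 in UTC: 07:43 − 6:00 = 01:43 on May 19.
+12 hours 40 minutes → arrive 14:23 UTC on May 19.
Flight 2 in UTC: 00:58 − 5:30 = 19:28 on May 18.
+4 hours 1 minute → arrive 23:29 UTC on May 18.
Flight 2 lands earlier by 14 hours 54 minutes.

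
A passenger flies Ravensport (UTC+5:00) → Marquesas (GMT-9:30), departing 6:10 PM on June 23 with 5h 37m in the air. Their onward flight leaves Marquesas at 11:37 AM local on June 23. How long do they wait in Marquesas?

Convert departure to UTC: 6:10 PM − 5:00 = 1:10 PM UTC on Jun 23.
Add 5 hours and 37 minutes flight time → 6:47 PM UTC.
Marquesas is UTC−9:30, so local arrival = 6:47 PM − 9:30 = 9:17 AM on Jun 23.
Layover = 11:37 AM − 9:17 AM = 2 hours 20 minutes.

2 hours 20 minutes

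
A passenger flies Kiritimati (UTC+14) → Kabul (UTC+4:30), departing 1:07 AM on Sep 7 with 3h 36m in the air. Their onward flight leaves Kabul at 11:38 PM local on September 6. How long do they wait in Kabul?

4 hours 25 minutes

Convert departure to UTC: 1:07 AM − 14:00 = 11:07 AM UTC on Sep 6.
Add 3 hours 36 minutes flight time → 2:43 PM UTC.
Kabul is UTC+4:30, so local arrival = 2:43 PM + 4:30 = 7:13 PM on Sep 6.
Layover = 11:38 PM − 7:13 PM = 4 hours 25 minutes.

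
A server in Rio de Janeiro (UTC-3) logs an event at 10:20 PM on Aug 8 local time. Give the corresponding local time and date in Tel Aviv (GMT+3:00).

Tel Aviv is 6:00 ahead of Rio de Janeiro.
Shift by the zone difference: 10:20 PM + 6:00 = 4:20 AM on Aug 9 in Tel Aviv.

4:20 AM on August 9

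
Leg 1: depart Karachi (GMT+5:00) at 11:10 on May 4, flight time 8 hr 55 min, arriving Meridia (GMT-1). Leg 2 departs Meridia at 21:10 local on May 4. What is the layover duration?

7 hours 5 minutes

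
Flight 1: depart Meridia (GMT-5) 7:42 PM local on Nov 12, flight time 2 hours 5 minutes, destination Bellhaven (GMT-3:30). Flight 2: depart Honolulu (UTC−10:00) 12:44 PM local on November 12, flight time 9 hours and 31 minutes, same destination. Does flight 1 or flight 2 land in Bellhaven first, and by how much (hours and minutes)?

the first, by 5 hours 28 minutes

Flight 1 in UTC: 7:42 PM + 5:00 = 12:42 AM on Nov 13.
+2 hours 5 minutes → arrive 2:47 AM UTC on Nov 13.
Flight 2 in UTC: 12:44 PM + 10:00 = 10:44 PM on Nov 12.
+9 hours 31 minutes → arrive 8:15 AM UTC on Nov 13.
Flight 1 lands earlier by 5 hours 28 minutes.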